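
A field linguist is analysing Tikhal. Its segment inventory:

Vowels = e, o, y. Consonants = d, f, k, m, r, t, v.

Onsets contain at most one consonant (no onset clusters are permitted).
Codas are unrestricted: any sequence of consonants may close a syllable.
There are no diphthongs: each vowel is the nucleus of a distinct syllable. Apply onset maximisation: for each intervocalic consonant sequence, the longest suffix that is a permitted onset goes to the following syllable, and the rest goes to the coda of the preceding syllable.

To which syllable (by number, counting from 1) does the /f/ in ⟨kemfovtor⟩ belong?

The vowels are e, o, o — 3 nuclei, so 3 syllables.
Between /e/ (V1) and /o/ (V2): /mf/ splits as /m/ + /f/ (/f/ is the longest suffix that is a licit onset).
Between /o/ (V2) and /o/ (V3): /vt/; trying suffixes from longest down, /t/ is the first permitted one, so coda /v/ | onset /t/.
Putting it together: kem.fov.tor.
The /f/ is in the onset of syllable 2 (/fov/).

2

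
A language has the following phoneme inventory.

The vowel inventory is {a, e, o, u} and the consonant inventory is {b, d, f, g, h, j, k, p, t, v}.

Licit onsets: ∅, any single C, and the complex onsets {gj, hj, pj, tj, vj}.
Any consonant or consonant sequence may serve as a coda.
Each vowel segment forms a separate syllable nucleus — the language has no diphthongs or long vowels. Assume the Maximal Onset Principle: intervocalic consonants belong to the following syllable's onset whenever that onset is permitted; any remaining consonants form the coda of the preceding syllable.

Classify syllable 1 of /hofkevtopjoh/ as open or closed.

Vowels present: o, e, o, o; each is a nucleus, giving 4 syllables.
/o…e/ gap (V1→V2): /fk/ — longest licit onset from the right is /k/, leaving /f/ as coda.
/e…o/ gap (V2→V3): cluster /vt/ — the longest permitted-onset suffix is /t/; onset = /t/, preceding coda = /v/.
/o…o/ gap (V3→V4): cluster /pj/ — /pj/ is itself a permitted onset, so the whole cluster goes right; preceding coda = ∅.
Result: hof.kev.to.pjoh.
Syllable 1 is /hof/ with coda /f/, so it is closed.

closed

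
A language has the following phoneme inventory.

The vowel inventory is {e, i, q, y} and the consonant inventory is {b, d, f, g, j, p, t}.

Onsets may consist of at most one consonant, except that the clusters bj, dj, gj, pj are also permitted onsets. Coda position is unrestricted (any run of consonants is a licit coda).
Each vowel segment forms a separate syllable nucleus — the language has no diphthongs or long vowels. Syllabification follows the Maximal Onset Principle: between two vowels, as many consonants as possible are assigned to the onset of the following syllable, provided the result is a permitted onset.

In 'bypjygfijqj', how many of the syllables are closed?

Nuclei (vowels): y, y, i, q → 4 syllables.
/y…y/ gap (V1→V2): /pj/ is a licit onset in full, so it all attaches to the next syllable.
/y…i/ gap (V2→V3): /gf/ splits as /g/ + /f/ (/f/ is the longest suffix that is a licit onset).
/i…q/ gap (V3→V4): /j/ → onset of the next syllable (single consonants are always licit onsets).
Result: by.pjyg.fi.jqj.
Classifying each syllable: /by/ (open), /pjyg/ (closed), /fi/ (open), /jqj/ (closed).
Closed syllables: 2.

2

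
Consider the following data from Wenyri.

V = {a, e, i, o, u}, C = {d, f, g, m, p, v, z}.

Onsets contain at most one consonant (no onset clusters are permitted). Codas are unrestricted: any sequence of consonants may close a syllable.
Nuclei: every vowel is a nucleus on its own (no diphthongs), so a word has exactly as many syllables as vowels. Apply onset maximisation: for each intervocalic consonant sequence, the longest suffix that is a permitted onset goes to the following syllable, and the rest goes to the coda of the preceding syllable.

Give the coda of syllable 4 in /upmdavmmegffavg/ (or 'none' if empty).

vg

Vowels present: u, a, e, a; each is a nucleus, giving 4 syllables.
V1 /u/ – V2 /a/: cluster /pmd/ — the longest permitted-onset suffix is /d/; onset = /d/, preceding coda = /pm/.
V2 /a/ – V3 /e/: cluster /vmm/ — the longest permitted-onset suffix is /m/; onset = /m/, preceding coda = /vm/.
V3 /e/ – V4 /a/: cluster /gff/ — the longest permitted-onset suffix is /f/; onset = /f/, preceding coda = /gf/.
Syllabification: upm.davm.megf.favg.
Syllable 4 is /favg/: onset /f/, nucleus /a/, coda /vg/.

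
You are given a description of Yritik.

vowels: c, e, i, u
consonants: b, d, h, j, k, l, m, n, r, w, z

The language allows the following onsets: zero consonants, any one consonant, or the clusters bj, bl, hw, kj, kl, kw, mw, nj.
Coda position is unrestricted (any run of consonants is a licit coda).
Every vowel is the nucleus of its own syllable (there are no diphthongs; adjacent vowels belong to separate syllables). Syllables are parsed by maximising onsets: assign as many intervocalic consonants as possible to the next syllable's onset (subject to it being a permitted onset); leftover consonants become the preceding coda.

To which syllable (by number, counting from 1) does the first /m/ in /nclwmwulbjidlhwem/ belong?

2

Nuclei (vowels): c, u, i, e → 4 syllables.
V1 /c/ – V2 /u/: /lwmw/; trying suffixes from longest down, /mw/ is the first permitted one, so coda /lw/ | onset /mw/.
V2 /u/ – V3 /i/: /lbj/; trying suffixes from longest down, /bj/ is the first permitted one, so coda /l/ | onset /bj/.
V3 /i/ – V4 /e/: /dlhw/; trying suffixes from longest down, /hw/ is the first permitted one, so coda /dl/ | onset /hw/.
Putting it together: nclw.mwul.bjidl.hwem.
The first /m/ is in the onset of syllable 2 (/mwul/).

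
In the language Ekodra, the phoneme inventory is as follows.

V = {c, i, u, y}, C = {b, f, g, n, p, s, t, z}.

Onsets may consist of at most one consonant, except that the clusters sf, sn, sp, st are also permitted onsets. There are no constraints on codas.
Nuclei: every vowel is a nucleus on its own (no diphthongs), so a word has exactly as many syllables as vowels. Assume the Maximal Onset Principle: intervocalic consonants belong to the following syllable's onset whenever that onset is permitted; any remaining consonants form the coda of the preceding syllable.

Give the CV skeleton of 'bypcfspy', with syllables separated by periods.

The vowels are y, c, y — 3 nuclei, so 3 syllables.
/y…c/ gap (V1→V2): just /p/ — single C goes to the following onset.
/c…y/ gap (V2→V3): /fsp/ splits as /f/ + /sp/ (/sp/ is the longest suffix that is a licit onset).
Result: by.pcf.spy.
Mapping each syllable to C/V: /by/ → CV, /pcf/ → CVC, /spy/ → CCV.

CV.CVC.CCV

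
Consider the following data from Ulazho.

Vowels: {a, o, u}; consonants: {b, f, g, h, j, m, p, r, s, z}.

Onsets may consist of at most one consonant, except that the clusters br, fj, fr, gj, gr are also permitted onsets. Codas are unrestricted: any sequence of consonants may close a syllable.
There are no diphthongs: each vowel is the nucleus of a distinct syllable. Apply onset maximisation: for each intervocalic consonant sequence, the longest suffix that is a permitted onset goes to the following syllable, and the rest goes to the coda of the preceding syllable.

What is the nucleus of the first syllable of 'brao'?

Vowels present: a, o; each is a nucleus, giving 2 syllables.
The first nucleus (vowel 1 from the left) is /a/.

a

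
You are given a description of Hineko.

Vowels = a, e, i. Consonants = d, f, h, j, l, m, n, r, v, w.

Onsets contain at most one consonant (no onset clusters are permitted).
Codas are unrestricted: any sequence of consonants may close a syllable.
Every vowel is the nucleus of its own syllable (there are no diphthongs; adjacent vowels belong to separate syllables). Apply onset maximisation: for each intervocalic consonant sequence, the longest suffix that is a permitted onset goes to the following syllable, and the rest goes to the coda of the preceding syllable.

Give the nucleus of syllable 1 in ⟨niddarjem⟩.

i

Nuclei (vowels): i, a, e → 3 syllables.
The first nucleus (vowel 1 from the left) is /i/.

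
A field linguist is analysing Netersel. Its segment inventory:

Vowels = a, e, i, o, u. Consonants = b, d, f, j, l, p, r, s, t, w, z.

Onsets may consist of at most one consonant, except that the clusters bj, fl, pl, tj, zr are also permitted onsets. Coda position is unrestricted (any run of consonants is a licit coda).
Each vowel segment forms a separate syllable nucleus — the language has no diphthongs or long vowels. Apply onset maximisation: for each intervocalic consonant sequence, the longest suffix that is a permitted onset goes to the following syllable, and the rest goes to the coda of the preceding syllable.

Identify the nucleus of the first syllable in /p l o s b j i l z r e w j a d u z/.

o

The vowels are o, i, e, a, u — 5 nuclei, so 5 syllables.
The first nucleus (vowel 1 from the left) is /o/.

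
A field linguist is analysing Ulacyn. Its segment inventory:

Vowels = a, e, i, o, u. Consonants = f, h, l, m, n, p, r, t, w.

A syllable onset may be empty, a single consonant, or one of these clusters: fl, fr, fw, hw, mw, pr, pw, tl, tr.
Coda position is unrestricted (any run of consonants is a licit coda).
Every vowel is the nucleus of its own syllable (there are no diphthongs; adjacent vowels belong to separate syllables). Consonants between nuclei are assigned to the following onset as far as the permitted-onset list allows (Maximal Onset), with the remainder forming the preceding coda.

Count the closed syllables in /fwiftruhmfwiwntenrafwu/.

Nuclei (vowels): i, u, i, e, a, u → 6 syllables.
/i…u/ gap (V1→V2): /ftr/ splits as /f/ + /tr/ (/tr/ is the longest suffix that is a licit onset).
/u…i/ gap (V2→V3): /hmfw/ splits as /hm/ + /fw/ (/fw/ is the longest suffix that is a licit onset).
/i…e/ gap (V3→V4): /wnt/; trying suffixes from longest down, /t/ is the first permitted one, so coda /wn/ | onset /t/.
/e…a/ gap (V4→V5): cluster /nr/ — the longest permitted-onset suffix is /r/; onset = /r/, preceding coda = /n/.
/a…u/ gap (V5→V6): /fw/ — entire cluster is a permitted onset → onset /fw/, coda ∅.
Result: fwif.truhm.fwiwn.ten.ra.fwu.
Classifying each syllable: /fwif/ (closed), /truhm/ (closed), /fwiwn/ (closed), /ten/ (closed), /ra/ (open), /fwu/ (open).
Closed syllables: 4.

4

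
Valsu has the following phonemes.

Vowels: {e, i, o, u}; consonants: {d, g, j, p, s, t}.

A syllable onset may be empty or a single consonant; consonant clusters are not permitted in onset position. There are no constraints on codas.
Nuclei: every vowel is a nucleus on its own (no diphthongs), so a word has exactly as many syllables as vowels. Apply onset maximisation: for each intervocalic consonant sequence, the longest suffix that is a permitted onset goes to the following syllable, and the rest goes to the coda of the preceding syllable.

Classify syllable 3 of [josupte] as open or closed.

Nuclei (vowels): o, u, e → 3 syllables.
V1 /o/ – V2 /u/: /s/ is a single consonant, so it becomes the next onset.
V2 /u/ – V3 /e/: /pt/ — longest licit onset from the right is /t/, leaving /p/ as coda.
Syllabification: jo.sup.te.
Syllable 3 is /te/; it ends in its nucleus with no coda, so it is open.

open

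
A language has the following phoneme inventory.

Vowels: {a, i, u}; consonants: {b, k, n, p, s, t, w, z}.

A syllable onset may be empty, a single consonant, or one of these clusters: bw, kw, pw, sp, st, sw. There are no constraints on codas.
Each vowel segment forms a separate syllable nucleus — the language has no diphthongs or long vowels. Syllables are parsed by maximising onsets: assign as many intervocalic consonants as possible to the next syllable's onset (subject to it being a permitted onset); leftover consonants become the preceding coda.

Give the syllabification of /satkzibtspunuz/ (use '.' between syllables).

satk.zibt.spu.nuz

Nuclei (vowels): a, i, u, u → 4 syllables.
V1 /a/ – V2 /i/: /tkz/ — longest licit onset from the right is /z/, leaving /tk/ as coda.
V2 /i/ – V3 /u/: /btsp/; trying suffixes from longest down, /sp/ is the first permitted one, so coda /bt/ | onset /sp/.
V3 /u/ – V4 /u/: /n/ is a single consonant, so it becomes the next onset.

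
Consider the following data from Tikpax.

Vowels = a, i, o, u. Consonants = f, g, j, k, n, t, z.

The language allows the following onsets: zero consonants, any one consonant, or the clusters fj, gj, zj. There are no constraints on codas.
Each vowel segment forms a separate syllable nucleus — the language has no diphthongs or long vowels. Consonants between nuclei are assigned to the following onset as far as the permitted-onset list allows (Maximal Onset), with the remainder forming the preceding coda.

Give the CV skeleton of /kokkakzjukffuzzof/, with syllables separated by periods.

CVC.CVC.CCVCC.CVC.CVC

The vowels are o, a, u, u, o — 5 nuclei, so 5 syllables.
Between /o/ (V1) and /a/ (V2): cluster /kk/ — the longest permitted-onset suffix is /k/; onset = /k/, preceding coda = /k/.
Between /a/ (V2) and /u/ (V3): /kzj/ splits as /k/ + /zj/ (/zj/ is the longest suffix that is a licit onset).
Between /u/ (V3) and /u/ (V4): cluster /kff/ — the longest permitted-onset suffix is /f/; onset = /f/, preceding coda = /kf/.
Between /u/ (V4) and /o/ (V5): /zz/ — longest licit onset from the right is /z/, leaving /z/ as coda.
So the parse is kok.kak.zjukf.fuz.zof.
Mapping each syllable to C/V: /kok/ → CVC, /kak/ → CVC, /zjukf/ → CCVCC, /fuz/ → CVC, /zof/ → CVC.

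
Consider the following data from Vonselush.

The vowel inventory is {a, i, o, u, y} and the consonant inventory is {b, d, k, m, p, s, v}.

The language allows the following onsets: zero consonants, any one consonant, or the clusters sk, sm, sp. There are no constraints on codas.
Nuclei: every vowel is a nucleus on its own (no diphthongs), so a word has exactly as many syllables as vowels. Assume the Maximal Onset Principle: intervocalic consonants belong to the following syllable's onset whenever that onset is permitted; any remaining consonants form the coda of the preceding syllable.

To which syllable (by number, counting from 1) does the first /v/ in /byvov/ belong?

Nuclei (vowels): y, o → 2 syllables.
Between /y/ (V1) and /o/ (V2): /v/ → onset of the next syllable (single consonants are always licit onsets).
Syllabification: by.vov.
The first /v/ is in the onset of syllable 2 (/vov/).

2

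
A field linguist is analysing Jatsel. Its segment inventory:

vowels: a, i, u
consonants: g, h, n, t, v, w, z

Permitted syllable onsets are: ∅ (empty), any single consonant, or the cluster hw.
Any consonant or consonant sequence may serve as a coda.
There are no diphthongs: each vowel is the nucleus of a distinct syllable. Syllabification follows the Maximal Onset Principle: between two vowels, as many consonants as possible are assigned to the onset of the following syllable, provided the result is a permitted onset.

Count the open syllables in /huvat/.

Nuclei (vowels): u, a → 2 syllables.
σ1/σ2 boundary: just /v/ — single C goes to the following onset.
So the parse is hu.vat.
Classifying each syllable: /hu/ (open), /vat/ (closed).
Open syllables: 1.

1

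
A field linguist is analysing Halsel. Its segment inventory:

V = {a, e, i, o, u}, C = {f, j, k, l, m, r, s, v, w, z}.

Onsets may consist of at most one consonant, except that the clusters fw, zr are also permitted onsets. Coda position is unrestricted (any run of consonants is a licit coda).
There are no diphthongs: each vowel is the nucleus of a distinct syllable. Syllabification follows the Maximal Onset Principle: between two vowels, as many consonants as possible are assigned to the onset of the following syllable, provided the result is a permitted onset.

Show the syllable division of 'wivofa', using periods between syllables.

wi.vo.fa

Vowels present: i, o, a; each is a nucleus, giving 3 syllables.
Between /i/ (V1) and /o/ (V2): /v/ is a single consonant, so it becomes the next onset.
Between /o/ (V2) and /a/ (V3): /f/ is a single consonant, so it becomes the next onset.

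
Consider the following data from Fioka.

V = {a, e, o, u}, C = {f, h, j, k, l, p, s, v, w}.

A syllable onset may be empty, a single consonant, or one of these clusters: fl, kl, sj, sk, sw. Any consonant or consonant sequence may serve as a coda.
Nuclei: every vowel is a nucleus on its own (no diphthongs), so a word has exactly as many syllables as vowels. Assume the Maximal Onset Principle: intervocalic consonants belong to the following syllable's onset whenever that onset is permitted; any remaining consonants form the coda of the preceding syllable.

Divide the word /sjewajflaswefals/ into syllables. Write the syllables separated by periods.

Vowels present: e, a, a, e, a; each is a nucleus, giving 5 syllables.
/e…a/ gap (V1→V2): /w/ is a single consonant, so it becomes the next onset.
/a…a/ gap (V2→V3): /jfl/; trying suffixes from longest down, /fl/ is the first permitted one, so coda /j/ | onset /fl/.
/a…e/ gap (V3→V4): /sw/ is a licit onset in full, so it all attaches to the next syllable.
/e…a/ gap (V4→V5): just /f/ — single C goes to the following onset.

sje.waj.fla.swe.fals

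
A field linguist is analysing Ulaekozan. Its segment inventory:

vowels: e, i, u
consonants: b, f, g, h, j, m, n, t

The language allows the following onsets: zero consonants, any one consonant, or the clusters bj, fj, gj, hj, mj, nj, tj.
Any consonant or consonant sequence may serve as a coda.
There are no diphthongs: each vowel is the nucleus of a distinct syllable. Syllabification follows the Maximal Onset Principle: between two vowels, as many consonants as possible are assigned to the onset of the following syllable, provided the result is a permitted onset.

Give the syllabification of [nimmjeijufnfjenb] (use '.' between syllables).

nim.mje.i.jufn.fjenb

The vowels are i, e, i, u, e — 5 nuclei, so 5 syllables.
Between /i/ (V1) and /e/ (V2): /mmj/ — longest licit onset from the right is /mj/, leaving /m/ as coda.
Between /e/ (V2) and /i/ (V3): hiatus — the boundary sits between the two vowels.
Between /i/ (V3) and /u/ (V4): /j/ is a single consonant, so it becomes the next onset.
Between /u/ (V4) and /e/ (V5): /fnfj/ splits as /fn/ + /fj/ (/fj/ is the longest suffix that is a licit onset).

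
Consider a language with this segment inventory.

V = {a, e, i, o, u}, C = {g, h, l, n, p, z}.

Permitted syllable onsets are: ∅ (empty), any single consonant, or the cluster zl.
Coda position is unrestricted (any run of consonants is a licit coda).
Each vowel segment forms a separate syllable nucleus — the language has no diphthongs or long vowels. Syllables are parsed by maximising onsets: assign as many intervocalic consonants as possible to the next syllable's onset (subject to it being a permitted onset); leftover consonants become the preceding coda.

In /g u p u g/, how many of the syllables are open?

1

Nuclei (vowels): u, u → 2 syllables.
Between /u/ (V1) and /u/ (V2): /p/ is a single consonant, so it becomes the next onset.
So the parse is gu.pug.
Classifying each syllable: /gu/ (open), /pug/ (closed).
Open syllables: 1.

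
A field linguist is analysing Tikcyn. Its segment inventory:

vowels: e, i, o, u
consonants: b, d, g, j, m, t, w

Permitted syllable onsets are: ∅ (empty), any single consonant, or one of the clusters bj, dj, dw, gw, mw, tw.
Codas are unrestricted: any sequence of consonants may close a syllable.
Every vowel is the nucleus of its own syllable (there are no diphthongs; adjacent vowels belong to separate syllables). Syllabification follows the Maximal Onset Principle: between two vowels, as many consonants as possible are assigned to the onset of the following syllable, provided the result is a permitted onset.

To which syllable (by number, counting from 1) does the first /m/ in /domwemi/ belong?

Vowels present: o, e, i; each is a nucleus, giving 3 syllables.
Between /o/ (V1) and /e/ (V2): /mw/ — entire cluster is a permitted onset → onset /mw/, coda ∅.
Between /e/ (V2) and /i/ (V3): just /m/ — single C goes to the following onset.
Putting it together: do.mwe.mi.
The first /m/ is in the onset of syllable 2 (/mwe/).

2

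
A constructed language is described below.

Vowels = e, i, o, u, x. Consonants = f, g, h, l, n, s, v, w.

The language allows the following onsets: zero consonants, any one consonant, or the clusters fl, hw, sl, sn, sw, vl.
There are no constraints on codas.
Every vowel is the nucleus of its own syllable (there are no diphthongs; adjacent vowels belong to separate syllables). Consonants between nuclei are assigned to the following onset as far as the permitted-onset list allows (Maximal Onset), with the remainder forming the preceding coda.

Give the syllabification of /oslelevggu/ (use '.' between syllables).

o.sle.levg.gu

The vowels are o, e, e, u — 4 nuclei, so 4 syllables.
/o…e/ gap (V1→V2): /sl/ is a licit onset in full, so it all attaches to the next syllable.
/e…e/ gap (V2→V3): /l/ → onset of the next syllable (single consonants are always licit onsets).
/e…u/ gap (V3→V4): cluster /vgg/ — the longest permitted-onset suffix is /g/; onset = /g/, preceding coda = /vg/.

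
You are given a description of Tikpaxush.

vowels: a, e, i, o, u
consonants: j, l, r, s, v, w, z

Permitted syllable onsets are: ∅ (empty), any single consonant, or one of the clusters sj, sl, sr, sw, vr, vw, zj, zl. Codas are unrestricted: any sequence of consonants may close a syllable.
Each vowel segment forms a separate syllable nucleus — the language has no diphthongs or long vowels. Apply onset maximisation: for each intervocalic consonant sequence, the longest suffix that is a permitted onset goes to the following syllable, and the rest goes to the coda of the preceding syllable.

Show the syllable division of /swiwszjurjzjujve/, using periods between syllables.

Vowels present: i, u, u, e; each is a nucleus, giving 4 syllables.
Between /i/ (V1) and /u/ (V2): cluster /wszj/ — the longest permitted-onset suffix is /zj/; onset = /zj/, preceding coda = /ws/.
Between /u/ (V2) and /u/ (V3): /rjzj/; trying suffixes from longest down, /zj/ is the first permitted one, so coda /rj/ | onset /zj/.
Between /u/ (V3) and /e/ (V4): cluster /jv/ — the longest permitted-onset suffix is /v/; onset = /v/, preceding coda = /j/.

swiws.zjurj.zjuj.ve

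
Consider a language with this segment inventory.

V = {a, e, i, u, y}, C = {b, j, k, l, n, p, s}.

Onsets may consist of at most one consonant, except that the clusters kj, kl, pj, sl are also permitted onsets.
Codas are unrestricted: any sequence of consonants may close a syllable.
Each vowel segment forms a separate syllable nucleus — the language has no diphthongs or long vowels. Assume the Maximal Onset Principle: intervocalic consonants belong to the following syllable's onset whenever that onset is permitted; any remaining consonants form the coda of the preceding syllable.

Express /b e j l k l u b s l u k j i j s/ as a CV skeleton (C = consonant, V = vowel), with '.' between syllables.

Nuclei (vowels): e, u, u, i → 4 syllables.
Between /e/ (V1) and /u/ (V2): cluster /jlkl/ — the longest permitted-onset suffix is /kl/; onset = /kl/, preceding coda = /jl/.
Between /u/ (V2) and /u/ (V3): /bsl/ — longest licit onset from the right is /sl/, leaving /b/ as coda.
Between /u/ (V3) and /i/ (V4): /kj/ — entire cluster is a permitted onset → onset /kj/, coda ∅.
Result: bejl.klub.slu.kjijs.
Mapping each syllable to C/V: /bejl/ → CVCC, /klub/ → CCVC, /slu/ → CCV, /kjijs/ → CCVCC.

CVCC.CCVC.CCV.CCVCC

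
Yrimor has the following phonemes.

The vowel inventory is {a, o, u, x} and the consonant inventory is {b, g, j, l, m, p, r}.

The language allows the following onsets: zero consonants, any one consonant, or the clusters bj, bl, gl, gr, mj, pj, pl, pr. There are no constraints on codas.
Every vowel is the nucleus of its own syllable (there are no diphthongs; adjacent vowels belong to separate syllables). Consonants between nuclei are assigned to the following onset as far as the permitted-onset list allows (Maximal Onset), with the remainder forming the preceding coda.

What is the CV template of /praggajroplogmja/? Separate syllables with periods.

CCVC.CVC.CV.CCVC.CCV

Nuclei (vowels): a, a, o, o, a → 5 syllables.
V1 /a/ – V2 /a/: /gg/ — longest licit onset from the right is /g/, leaving /g/ as coda.
V2 /a/ – V3 /o/: /jr/; trying suffixes from longest down, /r/ is the first permitted one, so coda /j/ | onset /r/.
V3 /o/ – V4 /o/: cluster /pl/ — /pl/ is itself a permitted onset, so the whole cluster goes right; preceding coda = ∅.
V4 /o/ – V5 /a/: /gmj/ splits as /g/ + /mj/ (/mj/ is the longest suffix that is a licit onset).
So the parse is prag.gaj.ro.plog.mja.
Mapping each syllable to C/V: /prag/ → CCVC, /gaj/ → CVC, /ro/ → CV, /plog/ → CCVC, /mja/ → CCV.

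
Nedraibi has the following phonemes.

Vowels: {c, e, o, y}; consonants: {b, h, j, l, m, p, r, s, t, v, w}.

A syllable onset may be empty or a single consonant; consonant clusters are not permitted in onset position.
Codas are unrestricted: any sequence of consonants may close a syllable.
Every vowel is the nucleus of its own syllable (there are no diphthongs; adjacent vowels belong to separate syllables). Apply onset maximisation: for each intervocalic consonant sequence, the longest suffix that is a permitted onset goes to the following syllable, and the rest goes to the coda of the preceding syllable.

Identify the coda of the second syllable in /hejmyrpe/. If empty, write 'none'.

Vowels present: e, y, e; each is a nucleus, giving 3 syllables.
Between /e/ (V1) and /y/ (V2): cluster /jm/ — the longest permitted-onset suffix is /m/; onset = /m/, preceding coda = /j/.
Between /y/ (V2) and /e/ (V3): cluster /rp/ — the longest permitted-onset suffix is /p/; onset = /p/, preceding coda = /r/.
So the parse is hej.myr.pe.
Syllable 2 is /myr/: onset /m/, nucleus /y/, coda /r/.

r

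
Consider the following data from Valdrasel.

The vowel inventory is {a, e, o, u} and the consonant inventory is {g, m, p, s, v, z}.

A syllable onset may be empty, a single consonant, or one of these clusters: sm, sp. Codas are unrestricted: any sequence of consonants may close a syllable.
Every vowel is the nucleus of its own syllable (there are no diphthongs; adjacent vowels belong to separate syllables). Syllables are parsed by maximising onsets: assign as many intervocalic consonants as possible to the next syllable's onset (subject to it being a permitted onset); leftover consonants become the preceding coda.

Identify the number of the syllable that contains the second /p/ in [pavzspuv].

2

Nuclei (vowels): a, u → 2 syllables.
Between /a/ (V1) and /u/ (V2): /vzsp/ — longest licit onset from the right is /sp/, leaving /vz/ as coda.
Result: pavz.spuv.
The second /p/ is in the onset of syllable 2 (/spuv/).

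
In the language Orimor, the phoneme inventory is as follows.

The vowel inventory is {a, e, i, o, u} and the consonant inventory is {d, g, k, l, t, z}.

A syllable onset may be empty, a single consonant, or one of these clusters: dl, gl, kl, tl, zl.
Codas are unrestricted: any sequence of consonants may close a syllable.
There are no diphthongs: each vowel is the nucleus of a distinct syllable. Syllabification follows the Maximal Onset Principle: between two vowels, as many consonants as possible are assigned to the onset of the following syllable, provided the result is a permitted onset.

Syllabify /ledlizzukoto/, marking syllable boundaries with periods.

le.dliz.zu.ko.to

Vowels present: e, i, u, o, o; each is a nucleus, giving 5 syllables.
Between /e/ (V1) and /i/ (V2): cluster /dl/ — /dl/ is itself a permitted onset, so the whole cluster goes right; preceding coda = ∅.
Between /i/ (V2) and /u/ (V3): cluster /zz/ — the longest permitted-onset suffix is /z/; onset = /z/, preceding coda = /z/.
Between /u/ (V3) and /o/ (V4): /k/ → onset of the next syllable (single consonants are always licit onsets).
Between /o/ (V4) and /o/ (V5): /t/ → onset of the next syllable (single consonants are always licit onsets).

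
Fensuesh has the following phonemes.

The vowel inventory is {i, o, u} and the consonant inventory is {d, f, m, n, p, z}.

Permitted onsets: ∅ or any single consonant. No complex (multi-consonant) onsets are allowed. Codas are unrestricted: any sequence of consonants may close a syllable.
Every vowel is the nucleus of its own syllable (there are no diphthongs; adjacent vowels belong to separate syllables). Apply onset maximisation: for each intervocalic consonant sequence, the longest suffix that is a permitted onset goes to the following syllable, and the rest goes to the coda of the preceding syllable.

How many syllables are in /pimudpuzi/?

The vowels are i, u, u, i — 4 nuclei, so 4 syllables.

4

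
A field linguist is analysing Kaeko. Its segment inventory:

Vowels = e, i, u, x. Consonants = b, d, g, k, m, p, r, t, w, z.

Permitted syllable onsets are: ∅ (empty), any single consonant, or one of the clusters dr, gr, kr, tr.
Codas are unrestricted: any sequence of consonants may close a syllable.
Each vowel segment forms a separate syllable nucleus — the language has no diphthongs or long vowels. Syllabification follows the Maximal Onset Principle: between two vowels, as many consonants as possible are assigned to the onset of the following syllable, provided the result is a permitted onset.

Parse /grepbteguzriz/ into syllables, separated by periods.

grepb.te.guz.riz

Nuclei (vowels): e, e, u, i → 4 syllables.
V1 /e/ – V2 /e/: /pbt/ splits as /pb/ + /t/ (/t/ is the longest suffix that is a licit onset).
V2 /e/ – V3 /u/: /g/ → onset of the next syllable (single consonants are always licit onsets).
V3 /u/ – V4 /i/: /zr/ — longest licit onset from the right is /r/, leaving /z/ as coda.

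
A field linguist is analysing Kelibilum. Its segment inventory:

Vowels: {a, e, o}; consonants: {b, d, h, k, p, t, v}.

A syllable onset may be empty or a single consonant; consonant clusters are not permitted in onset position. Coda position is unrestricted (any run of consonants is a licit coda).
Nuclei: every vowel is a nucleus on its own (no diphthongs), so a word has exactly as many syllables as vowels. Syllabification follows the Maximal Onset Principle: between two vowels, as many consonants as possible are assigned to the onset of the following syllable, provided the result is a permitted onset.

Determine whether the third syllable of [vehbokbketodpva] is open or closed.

Vowels present: e, o, e, o, a; each is a nucleus, giving 5 syllables.
V1 /e/ – V2 /o/: /hb/ splits as /h/ + /b/ (/b/ is the longest suffix that is a licit onset).
V2 /o/ – V3 /e/: /kbk/; trying suffixes from longest down, /k/ is the first permitted one, so coda /kb/ | onset /k/.
V3 /e/ – V4 /o/: /t/ → onset of the next syllable (single consonants are always licit onsets).
V4 /o/ – V5 /a/: /dpv/ — longest licit onset from the right is /v/, leaving /dp/ as coda.
So the parse is veh.bokb.ke.todp.va.
Syllable 3 is /ke/; it ends in its nucleus with no coda, so it is open.

open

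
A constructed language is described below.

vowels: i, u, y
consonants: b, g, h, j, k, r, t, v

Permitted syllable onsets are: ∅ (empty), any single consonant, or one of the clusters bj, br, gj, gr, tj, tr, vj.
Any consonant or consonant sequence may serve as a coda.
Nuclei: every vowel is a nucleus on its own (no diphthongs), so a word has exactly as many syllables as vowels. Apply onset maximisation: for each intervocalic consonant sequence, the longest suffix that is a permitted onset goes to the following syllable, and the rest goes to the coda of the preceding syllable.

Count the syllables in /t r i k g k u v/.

2

The vowels are i, u — 2 nuclei, so 2 syllables.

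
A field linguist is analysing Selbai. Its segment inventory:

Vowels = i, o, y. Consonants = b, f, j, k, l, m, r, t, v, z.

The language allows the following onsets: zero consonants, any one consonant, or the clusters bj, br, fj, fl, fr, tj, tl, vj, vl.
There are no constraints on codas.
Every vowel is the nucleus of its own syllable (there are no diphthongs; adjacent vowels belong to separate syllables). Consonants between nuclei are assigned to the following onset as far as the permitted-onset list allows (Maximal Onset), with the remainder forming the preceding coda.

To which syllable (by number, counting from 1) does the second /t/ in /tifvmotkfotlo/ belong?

2

The vowels are i, o, o, o — 4 nuclei, so 4 syllables.
/i…o/ gap (V1→V2): /fvm/ splits as /fv/ + /m/ (/m/ is the longest suffix that is a licit onset).
/o…o/ gap (V2→V3): /tkf/ — longest licit onset from the right is /f/, leaving /tk/ as coda.
/o…o/ gap (V3→V4): /tl/ — entire cluster is a permitted onset → onset /tl/, coda ∅.
Syllabification: tifv.motk.fo.tlo.
The second /t/ is in the coda of syllable 2 (/motk/).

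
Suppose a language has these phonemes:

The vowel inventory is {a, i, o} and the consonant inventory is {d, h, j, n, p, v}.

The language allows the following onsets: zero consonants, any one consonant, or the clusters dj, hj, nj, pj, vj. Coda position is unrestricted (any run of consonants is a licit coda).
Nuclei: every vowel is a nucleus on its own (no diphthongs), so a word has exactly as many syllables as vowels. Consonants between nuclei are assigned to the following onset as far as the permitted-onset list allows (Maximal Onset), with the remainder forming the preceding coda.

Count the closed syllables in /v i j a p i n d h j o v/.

2

Nuclei (vowels): i, a, i, o → 4 syllables.
V1 /i/ – V2 /a/: /j/ → onset of the next syllable (single consonants are always licit onsets).
V2 /a/ – V3 /i/: /p/ is a single consonant, so it becomes the next onset.
V3 /i/ – V4 /o/: /ndhj/ splits as /nd/ + /hj/ (/hj/ is the longest suffix that is a licit onset).
Syllabification: vi.ja.pind.hjov.
Classifying each syllable: /vi/ (open), /ja/ (open), /pind/ (closed), /hjov/ (closed).
Closed syllables: 2.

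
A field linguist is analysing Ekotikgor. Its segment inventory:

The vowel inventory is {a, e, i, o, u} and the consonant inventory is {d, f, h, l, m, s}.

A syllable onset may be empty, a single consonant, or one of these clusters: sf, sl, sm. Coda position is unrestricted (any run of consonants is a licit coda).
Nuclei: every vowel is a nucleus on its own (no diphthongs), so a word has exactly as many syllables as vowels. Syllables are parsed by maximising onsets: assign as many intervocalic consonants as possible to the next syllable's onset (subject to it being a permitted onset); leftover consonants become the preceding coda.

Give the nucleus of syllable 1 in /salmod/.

Vowels present: a, o; each is a nucleus, giving 2 syllables.
The first nucleus (vowel 1 from the left) is /a/.

a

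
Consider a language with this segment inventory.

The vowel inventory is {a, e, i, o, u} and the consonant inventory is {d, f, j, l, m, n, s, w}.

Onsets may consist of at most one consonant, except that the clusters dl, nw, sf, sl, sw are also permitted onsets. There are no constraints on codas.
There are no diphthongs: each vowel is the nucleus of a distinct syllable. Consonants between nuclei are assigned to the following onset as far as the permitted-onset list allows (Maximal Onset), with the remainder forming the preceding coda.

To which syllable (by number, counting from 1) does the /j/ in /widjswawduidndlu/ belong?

Nuclei (vowels): i, a, u, i, u → 5 syllables.
V1 /i/ – V2 /a/: /djsw/; trying suffixes from longest down, /sw/ is the first permitted one, so coda /dj/ | onset /sw/.
V2 /a/ – V3 /u/: /wd/; trying suffixes from longest down, /d/ is the first permitted one, so coda /w/ | onset /d/.
V3 /u/ – V4 /i/: nothing intervenes; syllable break is V.V.
V4 /i/ – V5 /u/: /dndl/; trying suffixes from longest down, /dl/ is the first permitted one, so coda /dn/ | onset /dl/.
Putting it together: widj.swaw.du.idn.dlu.
The /j/ is in the coda of syllable 1 (/widj/).

1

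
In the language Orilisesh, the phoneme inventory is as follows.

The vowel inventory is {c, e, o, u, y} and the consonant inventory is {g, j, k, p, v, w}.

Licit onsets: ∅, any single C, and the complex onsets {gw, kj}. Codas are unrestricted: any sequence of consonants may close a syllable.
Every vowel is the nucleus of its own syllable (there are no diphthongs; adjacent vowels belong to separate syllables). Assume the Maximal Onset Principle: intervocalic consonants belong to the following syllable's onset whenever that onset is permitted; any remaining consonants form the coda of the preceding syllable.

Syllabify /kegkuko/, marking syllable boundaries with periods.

Vowels present: e, u, o; each is a nucleus, giving 3 syllables.
Between /e/ (V1) and /u/ (V2): /gk/ splits as /g/ + /k/ (/k/ is the longest suffix that is a licit onset).
Between /u/ (V2) and /o/ (V3): /k/ is a single consonant, so it becomes the next onset.

keg.ku.ko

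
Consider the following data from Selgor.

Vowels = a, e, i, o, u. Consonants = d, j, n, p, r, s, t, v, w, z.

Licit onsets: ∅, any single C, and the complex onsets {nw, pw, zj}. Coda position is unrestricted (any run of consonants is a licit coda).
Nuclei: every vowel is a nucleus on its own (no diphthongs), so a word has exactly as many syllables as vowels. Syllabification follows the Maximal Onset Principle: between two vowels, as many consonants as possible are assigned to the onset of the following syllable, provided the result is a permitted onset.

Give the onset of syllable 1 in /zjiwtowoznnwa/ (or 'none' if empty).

Vowels present: i, o, o, a; each is a nucleus, giving 4 syllables.
/i…o/ gap (V1→V2): cluster /wt/ — the longest permitted-onset suffix is /t/; onset = /t/, preceding coda = /w/.
/o…o/ gap (V2→V3): /w/ is a single consonant, so it becomes the next onset.
/o…a/ gap (V3→V4): /znnw/ splits as /zn/ + /nw/ (/nw/ is the longest suffix that is a licit onset).
So the parse is zjiw.to.wozn.nwa.
Syllable 1 is /zjiw/: onset /zj/, nucleus /i/, coda /w/.

zj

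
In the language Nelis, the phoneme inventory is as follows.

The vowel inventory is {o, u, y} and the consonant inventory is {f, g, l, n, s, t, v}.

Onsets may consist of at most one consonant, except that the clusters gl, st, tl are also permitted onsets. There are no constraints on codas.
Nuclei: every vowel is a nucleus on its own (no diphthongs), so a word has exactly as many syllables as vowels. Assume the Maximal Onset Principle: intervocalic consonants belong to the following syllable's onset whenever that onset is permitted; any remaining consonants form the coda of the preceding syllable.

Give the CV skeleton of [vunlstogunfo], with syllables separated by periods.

Vowels present: u, o, u, o; each is a nucleus, giving 4 syllables.
/u…o/ gap (V1→V2): /nlst/ splits as /nl/ + /st/ (/st/ is the longest suffix that is a licit onset).
/o…u/ gap (V2→V3): just /g/ — single C goes to the following onset.
/u…o/ gap (V3→V4): /nf/; trying suffixes from longest down, /f/ is the first permitted one, so coda /n/ | onset /f/.
Putting it together: vunl.sto.gun.fo.
Mapping each syllable to C/V: /vunl/ → CVCC, /sto/ → CCV, /gun/ → CVC, /fo/ → CV.

CVCC.CCV.CVC.CV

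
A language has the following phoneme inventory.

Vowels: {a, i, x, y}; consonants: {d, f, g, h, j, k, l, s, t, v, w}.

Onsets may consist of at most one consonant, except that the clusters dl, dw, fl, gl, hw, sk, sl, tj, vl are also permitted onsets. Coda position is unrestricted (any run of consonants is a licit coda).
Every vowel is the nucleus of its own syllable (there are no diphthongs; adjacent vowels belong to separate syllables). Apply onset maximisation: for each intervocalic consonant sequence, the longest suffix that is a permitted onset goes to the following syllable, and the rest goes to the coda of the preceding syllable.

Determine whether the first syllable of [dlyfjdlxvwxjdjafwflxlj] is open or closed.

closed

Vowels present: y, x, x, a, x; each is a nucleus, giving 5 syllables.
σ1/σ2 boundary: cluster /fjdl/ — the longest permitted-onset suffix is /dl/; onset = /dl/, preceding coda = /fj/.
σ2/σ3 boundary: /vw/; trying suffixes from longest down, /w/ is the first permitted one, so coda /v/ | onset /w/.
σ3/σ4 boundary: cluster /jdj/ — the longest permitted-onset suffix is /j/; onset = /j/, preceding coda = /jd/.
σ4/σ5 boundary: /fwfl/ — longest licit onset from the right is /fl/, leaving /fw/ as coda.
So the parse is dlyfj.dlxv.wxjd.jafw.flxlj.
Syllable 1 is /dlyfj/ with coda /fj/, so it is closed.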